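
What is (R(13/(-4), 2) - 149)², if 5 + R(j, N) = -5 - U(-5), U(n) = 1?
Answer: 25600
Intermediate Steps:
R(j, N) = -11 (R(j, N) = -5 + (-5 - 1*1) = -5 + (-5 - 1) = -5 - 6 = -11)
(R(13/(-4), 2) - 149)² = (-11 - 149)² = (-160)² = 25600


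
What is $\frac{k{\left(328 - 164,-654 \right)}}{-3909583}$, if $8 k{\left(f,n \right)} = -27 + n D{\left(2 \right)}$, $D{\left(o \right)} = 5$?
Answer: $\frac{3297}{31276664} \approx 0.00010541$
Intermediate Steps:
$k{\left(f,n \right)} = - \frac{27}{8} + \frac{5 n}{8}$ ($k{\left(f,n \right)} = \frac{-27 + n 5}{8} = \frac{-27 + 5 n}{8} = - \frac{27}{8} + \frac{5 n}{8}$)
$\frac{k{\left(328 - 164,-654 \right)}}{-3909583} = \frac{- \frac{27}{8} + \frac{5}{8} \left(-654\right)}{-3909583} = \left(- \frac{27}{8} - \frac{1635}{4}\right) \left(- \frac{1}{3909583}\right) = \left(- \frac{3297}{8}\right) \left(- \frac{1}{3909583}\right) = \frac{3297}{31276664}$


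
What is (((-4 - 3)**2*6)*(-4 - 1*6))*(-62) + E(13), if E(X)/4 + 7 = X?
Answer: 182304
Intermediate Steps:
E(X) = -28 + 4*X
(((-4 - 3)**2*6)*(-4 - 1*6))*(-62) + E(13) = (((-4 - 3)**2*6)*(-4 - 1*6))*(-62) + (-28 + 4*13) = (((-7)**2*6)*(-4 - 6))*(-62) + (-28 + 52) = ((49*6)*(-10))*(-62) + 24 = (294*(-10))*(-62) + 24 = -2940*(-62) + 24 = 182280 + 24 = 182304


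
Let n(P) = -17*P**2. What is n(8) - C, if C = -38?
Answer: -1050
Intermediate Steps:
n(8) - C = -17*8**2 - 1*(-38) = -17*64 + 38 = -1088 + 38 = -1050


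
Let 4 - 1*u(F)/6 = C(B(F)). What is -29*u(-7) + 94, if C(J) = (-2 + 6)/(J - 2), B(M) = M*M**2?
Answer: -69462/115 ≈ -604.02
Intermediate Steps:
B(M) = M**3
C(J) = 4/(-2 + J)
u(F) = 24 - 24/(-2 + F**3)
-29*u(-7) + 94 = -696*(-3 + (-7)**3)/(-2 + (-7)**3) + 94 = -696*(-3 - 343)/(-2 - 343) + 94 = -696*(-346)/(-345) + 94 = -696*(-1)*(-346)/345 + 94 = -29*2768/115 + 94 = -80272/115 + 94 = -69462/115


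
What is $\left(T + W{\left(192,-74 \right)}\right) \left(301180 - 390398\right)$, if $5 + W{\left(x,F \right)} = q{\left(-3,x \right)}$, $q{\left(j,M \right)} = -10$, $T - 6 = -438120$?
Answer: $39088993122$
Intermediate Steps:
$T = -438114$ ($T = 6 - 438120 = -438114$)
$W{\left(x,F \right)} = -15$ ($W{\left(x,F \right)} = -5 - 10 = -15$)
$\left(T + W{\left(192,-74 \right)}\right) \left(301180 - 390398\right) = \left(-438114 - 15\right) \left(301180 - 390398\right) = \left(-438129\right) \left(-89218\right) = 39088993122$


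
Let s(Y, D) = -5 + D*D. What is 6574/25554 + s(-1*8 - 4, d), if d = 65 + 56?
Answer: 187007459/12777 ≈ 14636.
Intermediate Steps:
d = 121
s(Y, D) = -5 + D²
6574/25554 + s(-1*8 - 4, d) = 6574/25554 + (-5 + 121²) = 6574*(1/25554) + (-5 + 14641) = 3287/12777 + 14636 = 187007459/12777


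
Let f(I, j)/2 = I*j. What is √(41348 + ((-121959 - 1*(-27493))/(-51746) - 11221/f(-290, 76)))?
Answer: √3361500046123312307695/285120460 ≈ 203.35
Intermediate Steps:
f(I, j) = 2*I*j (f(I, j) = 2*(I*j) = 2*I*j)
√(41348 + ((-121959 - 1*(-27493))/(-51746) - 11221/f(-290, 76))) = √(41348 + ((-121959 - 1*(-27493))/(-51746) - 11221/(2*(-290)*76))) = √(41348 + ((-121959 + 27493)*(-1/51746) - 11221/(-44080))) = √(41348 + (-94466*(-1/51746) - 11221*(-1/44080))) = √(41348 + (47233/25873 + 11221/44080)) = √(41348 + 2372351573/1140481840) = √(47159015471893/1140481840) = √3361500046123312307695/285120460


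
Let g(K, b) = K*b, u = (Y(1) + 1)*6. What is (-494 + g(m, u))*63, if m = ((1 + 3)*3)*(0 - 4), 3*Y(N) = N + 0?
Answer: -55314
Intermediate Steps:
Y(N) = N/3 (Y(N) = (N + 0)/3 = N/3)
u = 8 (u = ((⅓)*1 + 1)*6 = (⅓ + 1)*6 = (4/3)*6 = 8)
m = -48 (m = (4*3)*(-4) = 12*(-4) = -48)
(-494 + g(m, u))*63 = (-494 - 48*8)*63 = (-494 - 384)*63 = -878*63 = -55314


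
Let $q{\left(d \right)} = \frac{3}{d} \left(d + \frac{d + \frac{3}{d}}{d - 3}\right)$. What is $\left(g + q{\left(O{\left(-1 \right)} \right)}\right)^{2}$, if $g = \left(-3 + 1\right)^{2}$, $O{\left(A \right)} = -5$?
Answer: $\frac{108241}{2500} \approx 43.296$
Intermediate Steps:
$g = 4$ ($g = \left(-2\right)^{2} = 4$)
$q{\left(d \right)} = \frac{3 \left(d + \frac{d + \frac{3}{d}}{-3 + d}\right)}{d}$ ($q{\left(d \right)} = \frac{3}{d} \left(d + \frac{d + \frac{3}{d}}{-3 + d}\right) = \frac{3 \left(d + \frac{d + \frac{3}{d}}{-3 + d}\right)}{d}$)
$\left(g + q{\left(O{\left(-1 \right)} \right)}\right)^{2} = \left(4 + \frac{3 \left(3 + \left(-5\right)^{3} - 2 \left(-5\right)^{2}\right)}{25 \left(-3 - 5\right)}\right)^{2} = \left(4 + 3 \cdot \frac{1}{25} \frac{1}{-8} \left(3 - 125 - 50\right)\right)^{2} = \left(4 + 3 \cdot \frac{1}{25} \left(- \frac{1}{8}\right) \left(3 - 125 - 50\right)\right)^{2} = \left(4 + 3 \cdot \frac{1}{25} \left(- \frac{1}{8}\right) \left(-172\right)\right)^{2} = \left(4 + \frac{129}{50}\right)^{2} = \left(\frac{329}{50}\right)^{2} = \frac{108241}{2500}$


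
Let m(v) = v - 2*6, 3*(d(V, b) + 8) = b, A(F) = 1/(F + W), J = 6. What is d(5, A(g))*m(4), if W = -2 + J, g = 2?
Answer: 572/9 ≈ 63.556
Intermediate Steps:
W = 4 (W = -2 + 6 = 4)
A(F) = 1/(4 + F) (A(F) = 1/(F + 4) = 1/(4 + F))
d(V, b) = -8 + b/3
m(v) = -12 + v (m(v) = v - 12 = -12 + v)
d(5, A(g))*m(4) = (-8 + 1/(3*(4 + 2)))*(-12 + 4) = (-8 + (⅓)/6)*(-8) = (-8 + (⅓)*(⅙))*(-8) = (-8 + 1/18)*(-8) = -143/18*(-8) = 572/9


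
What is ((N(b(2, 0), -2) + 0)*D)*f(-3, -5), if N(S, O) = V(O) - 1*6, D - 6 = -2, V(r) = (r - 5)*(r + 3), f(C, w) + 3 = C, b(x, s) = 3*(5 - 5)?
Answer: 312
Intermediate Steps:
b(x, s) = 0 (b(x, s) = 3*0 = 0)
f(C, w) = -3 + C
V(r) = (-5 + r)*(3 + r)
D = 4 (D = 6 - 2 = 4)
N(S, O) = -21 + O² - 2*O (N(S, O) = (-15 + O² - 2*O) - 1*6 = (-15 + O² - 2*O) - 6 = -21 + O² - 2*O)
((N(b(2, 0), -2) + 0)*D)*f(-3, -5) = (((-21 + (-2)² - 2*(-2)) + 0)*4)*(-3 - 3) = (((-21 + 4 + 4) + 0)*4)*(-6) = ((-13 + 0)*4)*(-6) = -13*4*(-6) = -52*(-6) = 312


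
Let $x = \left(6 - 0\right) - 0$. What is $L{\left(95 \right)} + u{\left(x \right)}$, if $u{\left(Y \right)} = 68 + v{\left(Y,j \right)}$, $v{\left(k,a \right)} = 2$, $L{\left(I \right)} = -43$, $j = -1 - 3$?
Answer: $27$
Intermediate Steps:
$j = -4$
$x = 6$ ($x = \left(6 + 0\right) + 0 = 6 + 0 = 6$)
$u{\left(Y \right)} = 70$ ($u{\left(Y \right)} = 68 + 2 = 70$)
$L{\left(95 \right)} + u{\left(x \right)} = -43 + 70 = 27$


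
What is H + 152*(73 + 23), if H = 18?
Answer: 14610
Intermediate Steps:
H + 152*(73 + 23) = 18 + 152*(73 + 23) = 18 + 152*96 = 18 + 14592 = 14610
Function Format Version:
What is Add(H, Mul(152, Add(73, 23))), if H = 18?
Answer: 14610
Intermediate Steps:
Add(H, Mul(152, Add(73, 23))) = Add(18, Mul(152, Add(73, 23))) = Add(18, Mul(152, 96)) = Add(18, 14592) = 14610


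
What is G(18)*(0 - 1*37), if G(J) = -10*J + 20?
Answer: 5920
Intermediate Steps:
G(J) = 20 - 10*J
G(18)*(0 - 1*37) = (20 - 10*18)*(0 - 1*37) = (20 - 180)*(0 - 37) = -160*(-37) = 5920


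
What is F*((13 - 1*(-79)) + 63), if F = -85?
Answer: -13175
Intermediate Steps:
F*((13 - 1*(-79)) + 63) = -85*((13 - 1*(-79)) + 63) = -85*((13 + 79) + 63) = -85*(92 + 63) = -85*155 = -13175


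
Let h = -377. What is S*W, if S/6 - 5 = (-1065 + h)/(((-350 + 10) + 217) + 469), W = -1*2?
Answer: -1728/173 ≈ -9.9884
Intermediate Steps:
W = -2
S = 864/173 (S = 30 + 6*((-1065 - 377)/(((-350 + 10) + 217) + 469)) = 30 + 6*(-1442/((-340 + 217) + 469)) = 30 + 6*(-1442/(-123 + 469)) = 30 + 6*(-1442/346) = 30 + 6*(-1442*1/346) = 30 + 6*(-721/173) = 30 - 4326/173 = 864/173 ≈ 4.9942)
S*W = (864/173)*(-2) = -1728/173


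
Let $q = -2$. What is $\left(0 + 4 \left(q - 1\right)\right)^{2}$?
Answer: $144$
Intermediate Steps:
$\left(0 + 4 \left(q - 1\right)\right)^{2} = \left(0 + 4 \left(-2 - 1\right)\right)^{2} = \left(0 + 4 \left(-3\right)\right)^{2} = \left(0 - 12\right)^{2} = \left(-12\right)^{2} = 144$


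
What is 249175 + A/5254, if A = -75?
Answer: 1309165375/5254 ≈ 2.4918e+5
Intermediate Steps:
249175 + A/5254 = 249175 - 75/5254 = 1309165375/5254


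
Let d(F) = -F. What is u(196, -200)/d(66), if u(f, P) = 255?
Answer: -85/22 ≈ -3.8636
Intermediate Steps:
u(196, -200)/d(66) = 255/((-1*66)) = 255/(-66) = 255*(-1/66) = -85/22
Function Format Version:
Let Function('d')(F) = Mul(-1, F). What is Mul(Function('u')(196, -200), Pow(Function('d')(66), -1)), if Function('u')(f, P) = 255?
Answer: Rational(-85, 22) ≈ -3.8636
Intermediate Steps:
Mul(Function('u')(196, -200), Pow(Function('d')(66), -1)) = Mul(255, Pow(Mul(-1, 66), -1)) = Mul(255, Pow(-66, -1)) = Mul(255, Rational(-1, 66)) = Rational(-85, 22)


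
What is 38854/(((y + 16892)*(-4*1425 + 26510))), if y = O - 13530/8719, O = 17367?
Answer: 169384013/3107876639855 ≈ 5.4502e-5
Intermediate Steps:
y = 151409343/8719 (y = 17367 - 13530/8719 = 151409343/8719 ≈ 17365.)
38854/(((y + 16892)*(-4*1425 + 26510))) = 38854/(((151409343/8719 + 16892)*(-4*1425 + 26510))) = 38854/((298690691*(-5700 + 26510)/8719)) = 38854/(((298690691/8719)*20810)) = 38854/(6215753279710/8719) = 38854*(8719/6215753279710) = 169384013/3107876639855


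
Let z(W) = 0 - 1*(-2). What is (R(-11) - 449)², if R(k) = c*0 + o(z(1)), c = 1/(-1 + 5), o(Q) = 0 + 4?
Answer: 198025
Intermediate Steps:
z(W) = 2 (z(W) = 0 + 2 = 2)
o(Q) = 4
c = ¼ (c = 1/4 = ¼ ≈ 0.25000)
R(k) = 4 (R(k) = (¼)*0 + 4 = 0 + 4 = 4)
(R(-11) - 449)² = (4 - 449)² = (-445)² = 198025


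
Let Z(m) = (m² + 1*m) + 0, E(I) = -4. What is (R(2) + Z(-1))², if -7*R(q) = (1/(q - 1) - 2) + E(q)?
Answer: 25/49 ≈ 0.51020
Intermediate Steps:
R(q) = 6/7 - 1/(7*(-1 + q)) (R(q) = -((1/(q - 1) - 2) - 4)/7 = -((1/(-1 + q) - 2) - 4)/7 = -((-2 + 1/(-1 + q)) - 4)/7 = -(-6 + 1/(-1 + q))/7 = 6/7 - 1/(7*(-1 + q)))
Z(m) = m + m² (Z(m) = (m² + m) + 0 = (m + m²) + 0 = m + m²)
(R(2) + Z(-1))² = ((-7 + 6*2)/(7*(-1 + 2)) - (1 - 1))² = ((⅐)*(-7 + 12)/1 - 1*0)² = ((⅐)*1*5 + 0)² = (5/7 + 0)² = (5/7)² = 25/49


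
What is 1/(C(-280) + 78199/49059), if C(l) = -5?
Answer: -49059/167096 ≈ -0.29360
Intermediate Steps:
1/(C(-280) + 78199/49059) = 1/(-5 + 78199/49059) = 1/(-167096/49059) = -49059/167096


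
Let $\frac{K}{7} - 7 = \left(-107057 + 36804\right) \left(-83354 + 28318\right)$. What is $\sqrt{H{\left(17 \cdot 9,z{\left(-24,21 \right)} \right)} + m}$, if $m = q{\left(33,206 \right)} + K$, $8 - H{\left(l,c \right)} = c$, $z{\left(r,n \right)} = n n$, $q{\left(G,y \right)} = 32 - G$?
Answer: $\sqrt{27065108371} \approx 1.6451 \cdot 10^{5}$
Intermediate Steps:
$K = 27065108805$ ($K = 49 + 7 \left(-107057 + 36804\right) \left(-83354 + 28318\right) = 49 + 7 \left(\left(-70253\right) \left(-55036\right)\right) = 49 + 7 \cdot 3866444108 = 49 + 27065108756 = 27065108805$)
$z{\left(r,n \right)} = n^{2}$
$H{\left(l,c \right)} = 8 - c$
$m = 27065108804$ ($m = \left(32 - 33\right) + 27065108805 = -1 + 27065108805 = 27065108804$)
$\sqrt{H{\left(17 \cdot 9,z{\left(-24,21 \right)} \right)} + m} = \sqrt{\left(8 - 21^{2}\right) + 27065108804} = \sqrt{\left(8 - 441\right) + 27065108804} = \sqrt{-433 + 27065108804} = \sqrt{27065108371}$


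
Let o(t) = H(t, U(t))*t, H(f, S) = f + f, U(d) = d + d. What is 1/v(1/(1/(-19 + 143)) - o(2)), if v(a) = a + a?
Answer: 1/232 ≈ 0.0043103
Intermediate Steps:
U(d) = 2*d
H(f, S) = 2*f
o(t) = 2*t² (o(t) = (2*t)*t = 2*t²)
v(a) = 2*a
1/v(1/(1/(-19 + 143)) - o(2)) = 1/(2*(1/(1/(-19 + 143)) - 2*2²)) = 1/(2*(1/(1/124) - 2*4)) = 1/(2*(1/(1/124) - 1*8)) = 1/(2*(124 - 8)) = 1/(2*116) = 1/232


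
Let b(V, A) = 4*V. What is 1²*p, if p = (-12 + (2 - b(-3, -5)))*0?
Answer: 0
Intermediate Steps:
p = 0 (p = (-12 + (2 - 4*(-3)))*0 = (-12 + (2 - 1*(-12)))*0 = (-12 + (2 + 12))*0 = (-12 + 14)*0 = 2*0 = 0)
1²*p = 1²*0 = 1*0 = 0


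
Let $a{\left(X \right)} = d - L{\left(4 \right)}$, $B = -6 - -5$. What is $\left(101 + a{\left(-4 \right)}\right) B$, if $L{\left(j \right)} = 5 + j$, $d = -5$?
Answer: $-87$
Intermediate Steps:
$B = -1$ ($B = -6 + 5 = -1$)
$a{\left(X \right)} = -14$ ($a{\left(X \right)} = -5 - \left(5 + 4\right) = -5 - 9 = -14$)
$\left(101 + a{\left(-4 \right)}\right) B = \left(101 - 14\right) \left(-1\right) = 87 \left(-1\right) = -87$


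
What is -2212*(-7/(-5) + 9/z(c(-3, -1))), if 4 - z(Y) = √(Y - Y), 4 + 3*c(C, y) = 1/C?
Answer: -40369/5 ≈ -8073.8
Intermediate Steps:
c(C, y) = -4/3 + 1/(3*C)
z(Y) = 4 (z(Y) = 4 - √(Y - Y) = 4 - √0 = 4 - 1*0 = 4 + 0 = 4)
-2212*(-7/(-5) + 9/z(c(-3, -1))) = -2212*(-7/(-5) + 9/4) = -2212*(-7*(-⅕) + 9*(¼)) = -2212*(7/5 + 9/4) = -2212*73/20 = -40369/5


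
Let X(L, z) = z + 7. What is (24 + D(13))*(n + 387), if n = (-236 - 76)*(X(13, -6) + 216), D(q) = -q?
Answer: -740487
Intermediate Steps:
X(L, z) = 7 + z
n = -67704 (n = (-236 - 76)*((7 - 6) + 216) = -312*(1 + 216) = -312*217 = -67704)
(24 + D(13))*(n + 387) = (24 - 1*13)*(-67704 + 387) = (24 - 13)*(-67317) = 11*(-67317) = -740487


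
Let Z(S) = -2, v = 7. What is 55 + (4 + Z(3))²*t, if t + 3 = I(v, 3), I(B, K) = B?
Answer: 71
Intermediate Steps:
t = 4 (t = -3 + 7 = 4)
55 + (4 + Z(3))²*t = 55 + (4 - 2)²*4 = 55 + 2²*4 = 55 + 4*4 = 55 + 16 = 71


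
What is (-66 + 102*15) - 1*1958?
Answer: -494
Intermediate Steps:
(-66 + 102*15) - 1*1958 = (-66 + 1530) - 1958 = 1464 - 1958 = -494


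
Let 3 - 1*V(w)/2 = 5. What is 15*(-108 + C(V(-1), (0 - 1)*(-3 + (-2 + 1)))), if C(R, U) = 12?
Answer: -1440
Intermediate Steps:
V(w) = -4 (V(w) = 6 - 2*5 = 6 - 10 = -4)
15*(-108 + C(V(-1), (0 - 1)*(-3 + (-2 + 1)))) = 15*(-108 + 12) = 15*(-96) = -1440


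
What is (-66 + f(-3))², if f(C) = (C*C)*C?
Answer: 8649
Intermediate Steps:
f(C) = C³ (f(C) = C²*C = C³)
(-66 + f(-3))² = (-66 + (-3)³)² = (-66 - 27)² = (-93)² = 8649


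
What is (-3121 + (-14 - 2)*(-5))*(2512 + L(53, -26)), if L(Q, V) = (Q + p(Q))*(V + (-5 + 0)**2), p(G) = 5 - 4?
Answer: -7474778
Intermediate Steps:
p(G) = 1
L(Q, V) = (1 + Q)*(25 + V) (L(Q, V) = (Q + 1)*(V + (-5 + 0)**2) = (1 + Q)*(V + (-5)**2) = (1 + Q)*(V + 25) = (1 + Q)*(25 + V))
(-3121 + (-14 - 2)*(-5))*(2512 + L(53, -26)) = (-3121 + (-14 - 2)*(-5))*(2512 + (25 - 26 + 25*53 + 53*(-26))) = (-3121 - 16*(-5))*(2512 + (25 - 26 + 1325 - 1378)) = (-3121 + 80)*(2512 - 54) = -3041*2458 = -7474778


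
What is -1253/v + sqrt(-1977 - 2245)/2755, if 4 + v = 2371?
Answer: -1253/2367 + I*sqrt(4222)/2755 ≈ -0.52936 + 0.023585*I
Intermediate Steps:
v = 2367 (v = -4 + 2371 = 2367)
-1253/v + sqrt(-1977 - 2245)/2755 = -1253/2367 + sqrt(-1977 - 2245)/2755 = -1253*1/2367 + sqrt(-4222)*(1/2755) = -1253/2367 + (I*sqrt(4222))*(1/2755) = -1253/2367 + I*sqrt(4222)/2755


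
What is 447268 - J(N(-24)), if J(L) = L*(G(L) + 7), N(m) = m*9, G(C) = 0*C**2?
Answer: 448780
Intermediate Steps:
G(C) = 0
N(m) = 9*m
J(L) = 7*L (J(L) = L*(0 + 7) = L*7 = 7*L)
447268 - J(N(-24)) = 447268 - 7*9*(-24) = 447268 - 7*(-216) = 447268 - 1*(-1512) = 447268 + 1512 = 448780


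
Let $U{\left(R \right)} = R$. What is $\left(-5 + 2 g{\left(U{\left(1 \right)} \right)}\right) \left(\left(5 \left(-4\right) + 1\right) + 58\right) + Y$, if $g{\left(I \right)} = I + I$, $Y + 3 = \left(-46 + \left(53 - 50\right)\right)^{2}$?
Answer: $1807$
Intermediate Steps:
$Y = 1846$ ($Y = -3 + \left(-46 + \left(53 - 50\right)\right)^{2} = -3 + \left(-46 + 3\right)^{2} = -3 + \left(-43\right)^{2} = -3 + 1849 = 1846$)
$g{\left(I \right)} = 2 I$
$\left(-5 + 2 g{\left(U{\left(1 \right)} \right)}\right) \left(\left(5 \left(-4\right) + 1\right) + 58\right) + Y = \left(-5 + 2 \cdot 2 \cdot 1\right) \left(\left(5 \left(-4\right) + 1\right) + 58\right) + 1846 = \left(-5 + 2 \cdot 2\right) \left(\left(-20 + 1\right) + 58\right) + 1846 = \left(-5 + 4\right) \left(-19 + 58\right) + 1846 = \left(-1\right) 39 + 1846 = -39 + 1846 = 1807$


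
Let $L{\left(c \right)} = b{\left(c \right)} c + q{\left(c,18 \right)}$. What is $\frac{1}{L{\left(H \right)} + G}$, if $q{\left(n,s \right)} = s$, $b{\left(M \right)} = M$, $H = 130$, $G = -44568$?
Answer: $- \frac{1}{27650} \approx -3.6166 \cdot 10^{-5}$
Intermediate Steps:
$L{\left(c \right)} = 18 + c^{2}$ ($L{\left(c \right)} = c c + 18 = c^{2} + 18 = 18 + c^{2}$)
$\frac{1}{L{\left(H \right)} + G} = \frac{1}{\left(18 + 130^{2}\right) - 44568} = \frac{1}{\left(18 + 16900\right) - 44568} = \frac{1}{16918 - 44568} = \frac{1}{-27650} = - \frac{1}{27650}$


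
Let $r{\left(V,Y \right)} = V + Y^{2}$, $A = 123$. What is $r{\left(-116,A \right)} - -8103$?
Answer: $23116$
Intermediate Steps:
$r{\left(-116,A \right)} - -8103 = \left(-116 + 123^{2}\right) - -8103 = \left(-116 + 15129\right) + 8103 = 15013 + 8103 = 23116$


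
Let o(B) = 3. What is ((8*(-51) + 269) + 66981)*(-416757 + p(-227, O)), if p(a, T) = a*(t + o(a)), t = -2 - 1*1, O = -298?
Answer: -27856871394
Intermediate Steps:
t = -3 (t = -2 - 1 = -3)
p(a, T) = 0 (p(a, T) = a*(-3 + 3) = a*0 = 0)
((8*(-51) + 269) + 66981)*(-416757 + p(-227, O)) = ((8*(-51) + 269) + 66981)*(-416757 + 0) = ((-408 + 269) + 66981)*(-416757) = (-139 + 66981)*(-416757) = 66842*(-416757) = -27856871394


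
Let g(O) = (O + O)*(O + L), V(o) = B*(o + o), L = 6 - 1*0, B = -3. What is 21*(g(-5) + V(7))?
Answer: -1092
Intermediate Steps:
L = 6 (L = 6 + 0 = 6)
V(o) = -6*o (V(o) = -3*(o + o) = -6*o)
g(O) = 2*O*(6 + O) (g(O) = (O + O)*(O + 6) = (2*O)*(6 + O) = 2*O*(6 + O))
21*(g(-5) + V(7)) = 21*(2*(-5)*(6 - 5) - 6*7) = 21*(2*(-5)*1 - 42) = 21*(-10 - 42) = 21*(-52) = -1092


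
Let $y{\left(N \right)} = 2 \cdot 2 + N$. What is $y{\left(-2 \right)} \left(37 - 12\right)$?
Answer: $50$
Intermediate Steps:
$y{\left(N \right)} = 4 + N$
$y{\left(-2 \right)} \left(37 - 12\right) = \left(4 - 2\right) \left(37 - 12\right) = 2 \cdot 25 = 50$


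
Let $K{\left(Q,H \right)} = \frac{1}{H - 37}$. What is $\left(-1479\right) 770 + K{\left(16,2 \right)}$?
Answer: $- \frac{39859051}{35} \approx -1.1388 \cdot 10^{6}$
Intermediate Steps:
$K{\left(Q,H \right)} = \frac{1}{-37 + H}$
$\left(-1479\right) 770 + K{\left(16,2 \right)} = \left(-1479\right) 770 + \frac{1}{-37 + 2} = -1138830 + \frac{1}{-35} = -1138830 - \frac{1}{35} = - \frac{39859051}{35}$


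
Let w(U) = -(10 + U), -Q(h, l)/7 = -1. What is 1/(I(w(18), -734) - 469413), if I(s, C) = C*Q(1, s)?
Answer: -1/474551 ≈ -2.1073e-6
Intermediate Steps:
Q(h, l) = 7 (Q(h, l) = -7*(-1) = 7)
w(U) = -10 - U
I(s, C) = 7*C (I(s, C) = C*7 = 7*C)
1/(I(w(18), -734) - 469413) = 1/(7*(-734) - 469413) = 1/(-5138 - 469413) = 1/(-474551) = -1/474551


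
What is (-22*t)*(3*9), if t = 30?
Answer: -17820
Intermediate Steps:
(-22*t)*(3*9) = (-22*30)*(3*9) = -660*27 = -17820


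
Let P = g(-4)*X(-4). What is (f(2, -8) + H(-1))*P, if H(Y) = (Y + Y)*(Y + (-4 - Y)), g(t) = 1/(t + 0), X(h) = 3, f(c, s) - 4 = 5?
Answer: -51/4 ≈ -12.750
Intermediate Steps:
f(c, s) = 9 (f(c, s) = 4 + 5 = 9)
g(t) = 1/t
H(Y) = -8*Y (H(Y) = (2*Y)*(-4) = -8*Y)
P = -3/4 (P = 3/(-4) = -1/4*3 = -3/4 ≈ -0.75000)
(f(2, -8) + H(-1))*P = (9 - 8*(-1))*(-3/4) = (9 + 8)*(-3/4) = 17*(-3/4) = -51/4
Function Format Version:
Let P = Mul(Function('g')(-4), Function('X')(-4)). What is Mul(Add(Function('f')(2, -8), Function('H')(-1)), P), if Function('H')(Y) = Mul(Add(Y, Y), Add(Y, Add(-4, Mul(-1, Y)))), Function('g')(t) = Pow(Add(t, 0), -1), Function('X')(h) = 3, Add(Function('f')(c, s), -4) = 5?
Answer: Rational(-51, 4) ≈ -12.750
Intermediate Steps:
Function('f')(c, s) = 9 (Function('f')(c, s) = Add(4, 5) = 9)
Function('g')(t) = Pow(t, -1)
Function('H')(Y) = Mul(-8, Y) (Function('H')(Y) = Mul(Mul(2, Y), -4) = Mul(-8, Y))
P = Rational(-3, 4) (P = Mul(Pow(-4, -1), 3) = Mul(Rational(-1, 4), 3) = Rational(-3, 4) ≈ -0.75000)
Mul(Add(Function('f')(2, -8), Function('H')(-1)), P) = Mul(Add(9, Mul(-8, -1)), Rational(-3, 4)) = Mul(Add(9, 8), Rational(-3, 4)) = Mul(17, Rational(-3, 4)) = Rational(-51, 4)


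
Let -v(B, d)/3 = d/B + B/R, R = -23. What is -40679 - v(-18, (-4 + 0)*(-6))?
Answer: -935655/23 ≈ -40681.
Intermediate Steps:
v(B, d) = 3*B/23 - 3*d/B (v(B, d) = -3*(d/B + B/(-23)) = -3*(d/B + B*(-1/23)) = -3*(d/B - B/23) = -3*(-B/23 + d/B) = 3*B/23 - 3*d/B)
-40679 - v(-18, (-4 + 0)*(-6)) = -40679 - ((3/23)*(-18) - 3*(-4 + 0)*(-6)/(-18)) = -40679 - (-54/23 - 3*(-4*(-6))*(-1/18)) = -40679 - (-54/23 - 3*24*(-1/18)) = -40679 - (-54/23 + 4) = -40679 - 1*38/23 = -40679 - 38/23 = -935655/23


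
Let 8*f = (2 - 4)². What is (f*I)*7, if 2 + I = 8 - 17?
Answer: -77/2 ≈ -38.500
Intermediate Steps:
I = -11 (I = -2 + (8 - 17) = -2 - 9 = -11)
f = ½ (f = (2 - 4)²/8 = (⅛)*(-2)² = (⅛)*4 = ½ ≈ 0.50000)
(f*I)*7 = ((½)*(-11))*7 = -11/2*7 = -77/2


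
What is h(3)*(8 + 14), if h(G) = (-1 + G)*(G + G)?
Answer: 264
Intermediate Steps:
h(G) = 2*G*(-1 + G) (h(G) = (-1 + G)*(2*G) = 2*G*(-1 + G))
h(3)*(8 + 14) = (2*3*(-1 + 3))*(8 + 14) = (2*3*2)*22 = 12*22 = 264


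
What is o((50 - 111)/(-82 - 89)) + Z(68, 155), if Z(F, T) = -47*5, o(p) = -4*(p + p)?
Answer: -40673/171 ≈ -237.85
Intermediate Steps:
o(p) = -8*p
Z(F, T) = -235
o((50 - 111)/(-82 - 89)) + Z(68, 155) = -8*(50 - 111)/(-82 - 89) - 235 = -(-488)/(-171) - 235 = -(-488)*(-1)/171 - 235 = -8*61/171 - 235 = -488/171 - 235 = -40673/171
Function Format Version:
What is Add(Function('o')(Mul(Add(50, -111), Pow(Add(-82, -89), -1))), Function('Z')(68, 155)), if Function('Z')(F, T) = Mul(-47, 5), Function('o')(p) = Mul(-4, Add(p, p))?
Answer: Rational(-40673, 171) ≈ -237.85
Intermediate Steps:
Function('o')(p) = Mul(-8, p) (Function('o')(p) = Mul(-4, Mul(2, p)) = Mul(-8, p))
Function('Z')(F, T) = -235
Add(Function('o')(Mul(Add(50, -111), Pow(Add(-82, -89), -1))), Function('Z')(68, 155)) = Add(Mul(-8, Mul(Add(50, -111), Pow(Add(-82, -89), -1))), -235) = Add(Mul(-8, Mul(-61, Pow(-171, -1))), -235) = Add(Mul(-8, Mul(-61, Rational(-1, 171))), -235) = Add(Mul(-8, Rational(61, 171)), -235) = Add(Rational(-488, 171), -235) = Rational(-40673, 171)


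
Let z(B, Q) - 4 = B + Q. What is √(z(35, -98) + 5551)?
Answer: 2*√1373 ≈ 74.108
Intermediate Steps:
z(B, Q) = 4 + B + Q (z(B, Q) = 4 + (B + Q) = 4 + B + Q)
√(z(35, -98) + 5551) = √((4 + 35 - 98) + 5551) = √(-59 + 5551) = √5492 = 2*√1373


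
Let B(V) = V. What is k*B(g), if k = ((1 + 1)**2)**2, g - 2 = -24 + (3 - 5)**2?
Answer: -288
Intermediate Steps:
g = -18 (g = 2 + (-24 + (3 - 5)**2) = 2 + (-24 + (-2)**2) = 2 + (-24 + 4) = 2 - 20 = -18)
k = 16 (k = (2**2)**2 = 4**2 = 16)
k*B(g) = 16*(-18) = -288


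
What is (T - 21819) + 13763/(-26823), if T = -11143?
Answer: -884153489/26823 ≈ -32963.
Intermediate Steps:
(T - 21819) + 13763/(-26823) = (-11143 - 21819) + 13763/(-26823) = -32962 + 13763*(-1/26823) = -32962 - 13763/26823 = -884153489/26823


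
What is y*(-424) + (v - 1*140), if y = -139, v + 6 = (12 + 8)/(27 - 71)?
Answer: 646685/11 ≈ 58790.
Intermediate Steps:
v = -71/11 (v = -6 + (12 + 8)/(27 - 71) = -6 + 20/(-44) = -6 + 20*(-1/44) = -6 - 5/11 = -71/11 ≈ -6.4545)
y*(-424) + (v - 1*140) = -139*(-424) + (-71/11 - 1*140) = 58936 + (-71/11 - 140) = 58936 - 1611/11 = 646685/11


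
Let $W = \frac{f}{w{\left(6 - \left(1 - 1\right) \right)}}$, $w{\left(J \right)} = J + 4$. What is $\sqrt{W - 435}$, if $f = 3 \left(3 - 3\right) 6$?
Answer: $i \sqrt{435} \approx 20.857 i$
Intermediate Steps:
$w{\left(J \right)} = 4 + J$
$f = 0$ ($f = 3 \cdot 0 \cdot 6 = 3 \cdot 0 = 0$)
$W = 0$ ($W = \frac{0}{4 + \left(6 - \left(1 - 1\right)\right)} = \frac{0}{4 + \left(6 - 0\right)} = \frac{0}{4 + \left(6 + 0\right)} = \frac{0}{4 + 6} = \frac{0}{10} = 0 \cdot \frac{1}{10} = 0$)
$\sqrt{W - 435} = \sqrt{0 - 435} = \sqrt{-435} = i \sqrt{435}$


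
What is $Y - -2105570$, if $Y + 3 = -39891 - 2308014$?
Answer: $-242338$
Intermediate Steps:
$Y = -2347908$ ($Y = -3 - 2347905 = -2347908$)
$Y - -2105570 = -2347908 - -2105570 = -2347908 + 2105570 = -242338$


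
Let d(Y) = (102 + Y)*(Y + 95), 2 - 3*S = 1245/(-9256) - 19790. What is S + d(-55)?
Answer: 235399837/27768 ≈ 8477.4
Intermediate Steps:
S = 183195997/27768 (S = ⅔ - (1245/(-9256) - 19790)/3 = ⅔ - (1245*(-1/9256) - 19790)/3 = ⅔ - (-1245/9256 - 19790)/3 = ⅔ - ⅓*(-183177485/9256) = ⅔ + 183177485/27768 = 183195997/27768 ≈ 6597.4)
d(Y) = (95 + Y)*(102 + Y) (d(Y) = (102 + Y)*(95 + Y) = (95 + Y)*(102 + Y))
S + d(-55) = 183195997/27768 + (9690 + (-55)² + 197*(-55)) = 183195997/27768 + (9690 + 3025 - 10835) = 183195997/27768 + 1880 = 235399837/27768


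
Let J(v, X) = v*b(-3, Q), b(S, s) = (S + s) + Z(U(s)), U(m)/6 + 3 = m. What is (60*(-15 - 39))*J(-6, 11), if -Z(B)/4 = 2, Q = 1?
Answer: -194400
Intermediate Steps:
U(m) = -18 + 6*m
Z(B) = -8 (Z(B) = -4*2 = -8)
b(S, s) = -8 + S + s (b(S, s) = (S + s) - 8 = -8 + S + s)
J(v, X) = -10*v (J(v, X) = v*(-8 - 3 + 1) = v*(-10) = -10*v)
(60*(-15 - 39))*J(-6, 11) = (60*(-15 - 39))*(-10*(-6)) = (60*(-54))*60 = -3240*60 = -194400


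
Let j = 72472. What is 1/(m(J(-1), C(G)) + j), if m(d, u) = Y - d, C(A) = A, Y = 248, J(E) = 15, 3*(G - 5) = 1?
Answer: 1/72705 ≈ 1.3754e-5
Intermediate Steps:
G = 16/3 (G = 5 + (⅓)*1 = 5 + ⅓ = 16/3 ≈ 5.3333)
m(d, u) = 248 - d
1/(m(J(-1), C(G)) + j) = 1/((248 - 1*15) + 72472) = 1/((248 - 15) + 72472) = 1/(233 + 72472) = 1/72705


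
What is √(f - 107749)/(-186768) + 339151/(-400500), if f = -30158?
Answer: -339151/400500 - I*√15323/62256 ≈ -0.84682 - 0.0019883*I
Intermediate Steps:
√(f - 107749)/(-186768) + 339151/(-400500) = √(-30158 - 107749)/(-186768) + 339151/(-400500) = √(-137907)*(-1/186768) + 339151*(-1/400500) = (3*I*√15323)*(-1/186768) - 339151/400500 = -I*√15323/62256 - 339151/400500 = -339151/400500 - I*√15323/62256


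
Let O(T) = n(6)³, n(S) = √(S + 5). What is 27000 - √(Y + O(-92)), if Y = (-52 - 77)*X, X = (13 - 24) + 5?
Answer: 27000 - √(774 + 11*√11) ≈ 26972.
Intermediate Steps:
X = -6 (X = -11 + 5 = -6)
n(S) = √(5 + S)
O(T) = 11*√11 (O(T) = (√(5 + 6))³ = (√11)³ = 11*√11)
Y = 774 (Y = (-52 - 77)*(-6) = -129*(-6) = 774)
27000 - √(Y + O(-92)) = 27000 - √(774 + 11*√11)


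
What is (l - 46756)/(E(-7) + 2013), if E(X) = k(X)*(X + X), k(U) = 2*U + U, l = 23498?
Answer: -23258/2307 ≈ -10.081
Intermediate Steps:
k(U) = 3*U
E(X) = 6*X² (E(X) = (3*X)*(X + X) = (3*X)*(2*X) = 6*X²)
(l - 46756)/(E(-7) + 2013) = (23498 - 46756)/(6*(-7)² + 2013) = -23258/(6*49 + 2013) = -23258/(294 + 2013) = -23258/2307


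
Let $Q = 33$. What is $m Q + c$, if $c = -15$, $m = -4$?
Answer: $-147$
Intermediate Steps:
$m Q + c = \left(-4\right) 33 - 15 = -132 - 15 = -147$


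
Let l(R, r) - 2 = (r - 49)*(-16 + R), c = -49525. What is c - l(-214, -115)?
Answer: -87247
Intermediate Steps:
l(R, r) = 2 + (-49 + r)*(-16 + R) (l(R, r) = 2 + (r - 49)*(-16 + R) = 2 + (-49 + r)*(-16 + R))
c - l(-214, -115) = -49525 - (786 - 49*(-214) - 16*(-115) - 214*(-115)) = -49525 - (786 + 10486 + 1840 + 24610) = -49525 - 1*37722 = -49525 - 37722 = -87247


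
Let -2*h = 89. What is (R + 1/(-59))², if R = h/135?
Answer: 30481441/253764900 ≈ 0.12012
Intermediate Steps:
h = -89/2 (h = -½*89 = -89/2 ≈ -44.500)
R = -89/270 (R = -89/2/135 = -89/2*1/135 = -89/270 ≈ -0.32963)
(R + 1/(-59))² = (-89/270 + 1/(-59))² = (-89/270 - 1/59)² = (-5521/15930)² = 30481441/253764900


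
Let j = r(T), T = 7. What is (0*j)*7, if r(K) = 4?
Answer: 0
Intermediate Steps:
j = 4
(0*j)*7 = (0*4)*7 = 0*7 = 0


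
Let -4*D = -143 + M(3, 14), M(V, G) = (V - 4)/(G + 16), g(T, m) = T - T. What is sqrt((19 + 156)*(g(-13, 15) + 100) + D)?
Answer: sqrt(63128730)/60 ≈ 132.42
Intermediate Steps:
g(T, m) = 0
M(V, G) = (-4 + V)/(16 + G)
D = 4291/120 (D = -(-143 + (-4 + 3)/(16 + 14))/4 = -(-143 - 1/30)/4 = -1/4*(-4291/30) = 4291/120 ≈ 35.758)
sqrt((19 + 156)*(g(-13, 15) + 100) + D) = sqrt((19 + 156)*(0 + 100) + 4291/120) = sqrt(175*100 + 4291/120) = sqrt(17500 + 4291/120) = sqrt(2104291/120) = sqrt(63128730)/60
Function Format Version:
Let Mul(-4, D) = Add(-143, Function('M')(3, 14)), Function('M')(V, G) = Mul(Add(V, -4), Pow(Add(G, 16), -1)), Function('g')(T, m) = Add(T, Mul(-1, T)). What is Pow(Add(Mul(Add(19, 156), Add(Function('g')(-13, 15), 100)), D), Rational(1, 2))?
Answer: Mul(Rational(1, 60), Pow(63128730, Rational(1, 2))) ≈ 132.42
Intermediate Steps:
Function('g')(T, m) = 0
Function('M')(V, G) = Mul(Pow(Add(16, G), -1), Add(-4, V)) (Function('M')(V, G) = Mul(Add(-4, V), Pow(Add(16, G), -1)) = Mul(Pow(Add(16, G), -1), Add(-4, V)))
D = Rational(4291, 120) (D = Mul(Rational(-1, 4), Add(-143, Mul(Pow(Add(16, 14), -1), Add(-4, 3)))) = Mul(Rational(-1, 4), Add(-143, Mul(Pow(30, -1), -1))) = Mul(Rational(-1, 4), Add(-143, Mul(Rational(1, 30), -1))) = Mul(Rational(-1, 4), Add(-143, Rational(-1, 30))) = Mul(Rational(-1, 4), Rational(-4291, 30)) = Rational(4291, 120) ≈ 35.758)
Pow(Add(Mul(Add(19, 156), Add(Function('g')(-13, 15), 100)), D), Rational(1, 2)) = Pow(Add(Mul(Add(19, 156), Add(0, 100)), Rational(4291, 120)), Rational(1, 2)) = Pow(Add(Mul(175, 100), Rational(4291, 120)), Rational(1, 2)) = Pow(Add(17500, Rational(4291, 120)), Rational(1, 2)) = Pow(Rational(2104291, 120), Rational(1, 2)) = Mul(Rational(1, 60), Pow(63128730, Rational(1, 2)))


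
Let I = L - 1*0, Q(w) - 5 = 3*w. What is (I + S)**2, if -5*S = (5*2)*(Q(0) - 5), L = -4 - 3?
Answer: 49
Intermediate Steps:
Q(w) = 5 + 3*w
L = -7
S = 0 (S = -5*2*((5 + 3*0) - 5)/5 = -2*((5 + 0) - 5) = -2*(5 - 5) = -2*0 = -1/5*0 = 0)
I = -7 (I = -7 - 1*0 = -7 + 0 = -7)
(I + S)**2 = (-7 + 0)**2 = (-7)**2 = 49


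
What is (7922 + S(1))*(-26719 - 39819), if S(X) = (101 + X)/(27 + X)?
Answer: -3691494971/7 ≈ -5.2736e+8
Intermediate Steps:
S(X) = (101 + X)/(27 + X)
(7922 + S(1))*(-26719 - 39819) = (7922 + (101 + 1)/(27 + 1))*(-26719 - 39819) = (7922 + 102/28)*(-66538) = (7922 + (1/28)*102)*(-66538) = (7922 + 51/14)*(-66538) = (110959/14)*(-66538) = -3691494971/7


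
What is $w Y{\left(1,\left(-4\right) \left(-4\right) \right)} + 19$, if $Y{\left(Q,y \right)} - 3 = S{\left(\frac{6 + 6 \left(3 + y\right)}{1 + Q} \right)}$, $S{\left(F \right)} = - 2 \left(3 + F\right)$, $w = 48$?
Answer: $-5885$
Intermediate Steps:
$S{\left(F \right)} = -6 - 2 F$
$Y{\left(Q,y \right)} = -3 - \frac{2 \left(24 + 6 y\right)}{1 + Q}$ ($Y{\left(Q,y \right)} = 3 - \left(6 + 2 \frac{6 + 6 \left(3 + y\right)}{1 + Q}\right) = 3 - \left(6 + 2 \frac{6 + \left(18 + 6 y\right)}{1 + Q}\right) = 3 - \left(6 + 2 \frac{24 + 6 y}{1 + Q}\right) = 3 - \left(6 + \frac{2 \left(24 + 6 y\right)}{1 + Q}\right) = -3 - \frac{2 \left(24 + 6 y\right)}{1 + Q}$)
$w Y{\left(1,\left(-4\right) \left(-4\right) \right)} + 19 = 48 \frac{3 \left(-17 - 1 - 4 \left(\left(-4\right) \left(-4\right)\right)\right)}{1 + 1} + 19 = 48 \frac{3 \left(-17 - 1 - 64\right)}{2} + 19 = 48 \cdot 3 \cdot \frac{1}{2} \left(-17 - 1 - 64\right) + 19 = 48 \cdot 3 \cdot \frac{1}{2} \left(-82\right) + 19 = 48 \left(-123\right) + 19 = -5904 + 19 = -5885$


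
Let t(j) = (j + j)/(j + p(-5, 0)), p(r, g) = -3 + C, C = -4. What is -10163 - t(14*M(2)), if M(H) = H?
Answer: -30497/3 ≈ -10166.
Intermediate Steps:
p(r, g) = -7 (p(r, g) = -3 - 4 = -7)
t(j) = 2*j/(-7 + j) (t(j) = (j + j)/(j - 7) = (2*j)/(-7 + j) = 2*j/(-7 + j))
-10163 - t(14*M(2)) = -10163 - 2*14*2/(-7 + 14*2) = -10163 - 2*28/(-7 + 28) = -10163 - 2*28/21 = -10163 - 1*8/3 = -10163 - 8/3 = -30497/3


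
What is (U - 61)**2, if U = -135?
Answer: 38416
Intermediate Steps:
(U - 61)**2 = (-135 - 61)**2 = (-196)**2 = 38416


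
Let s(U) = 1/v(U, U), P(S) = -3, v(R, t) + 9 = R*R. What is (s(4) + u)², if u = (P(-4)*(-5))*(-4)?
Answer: 175561/49 ≈ 3582.9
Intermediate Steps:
v(R, t) = -9 + R² (v(R, t) = -9 + R*R = -9 + R²)
s(U) = 1/(-9 + U²)
u = -60 (u = -3*(-5)*(-4) = 15*(-4) = -60)
(s(4) + u)² = (1/(-9 + 4²) - 60)² = (1/(-9 + 16) - 60)² = (1/7 - 60)² = (⅐ - 60)² = (-419/7)² = 175561/49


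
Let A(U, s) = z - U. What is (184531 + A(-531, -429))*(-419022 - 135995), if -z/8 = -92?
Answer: -103121048566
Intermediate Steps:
z = 736 (z = -8*(-92) = 736)
A(U, s) = 736 - U
(184531 + A(-531, -429))*(-419022 - 135995) = (184531 + (736 - 1*(-531)))*(-419022 - 135995) = (184531 + (736 + 531))*(-555017) = (184531 + 1267)*(-555017) = 185798*(-555017) = -103121048566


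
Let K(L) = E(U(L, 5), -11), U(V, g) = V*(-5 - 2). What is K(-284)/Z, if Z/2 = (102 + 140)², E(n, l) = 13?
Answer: 13/117128 ≈ 0.00011099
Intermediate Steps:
U(V, g) = -7*V (U(V, g) = V*(-7) = -7*V)
Z = 117128 (Z = 2*(102 + 140)² = 2*242² = 2*58564 = 117128)
K(L) = 13
K(-284)/Z = 13/117128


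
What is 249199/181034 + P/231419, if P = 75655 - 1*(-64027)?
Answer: 82956574569/41894707246 ≈ 1.9801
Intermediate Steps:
P = 139682 (P = 75655 + 64027 = 139682)
249199/181034 + P/231419 = 249199/181034 + 139682/231419 = 82956574569/41894707246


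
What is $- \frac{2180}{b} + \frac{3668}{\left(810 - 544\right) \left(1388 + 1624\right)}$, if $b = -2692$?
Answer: $\frac{15682793}{19257222} \approx 0.81439$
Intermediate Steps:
$- \frac{2180}{b} + \frac{3668}{\left(810 - 544\right) \left(1388 + 1624\right)} = - \frac{2180}{-2692} + \frac{3668}{\left(810 - 544\right) \left(1388 + 1624\right)} = \left(-2180\right) \left(- \frac{1}{2692}\right) + \frac{3668}{266 \cdot 3012} = \frac{545}{673} + \frac{3668}{801192} = \frac{545}{673} + 3668 \cdot \frac{1}{801192} = \frac{545}{673} + \frac{131}{28614} = \frac{15682793}{19257222}$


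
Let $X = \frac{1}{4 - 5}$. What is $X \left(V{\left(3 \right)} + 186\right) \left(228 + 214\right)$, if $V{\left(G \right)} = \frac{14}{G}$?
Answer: $- \frac{252824}{3} \approx -84275.0$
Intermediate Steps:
$X = -1$ ($X = \frac{1}{-1} = -1$)
$X \left(V{\left(3 \right)} + 186\right) \left(228 + 214\right) = - \left(\frac{14}{3} + 186\right) \left(228 + 214\right) = - \left(14 \cdot \frac{1}{3} + 186\right) 442 = - \left(\frac{14}{3} + 186\right) 442 = - \frac{572 \cdot 442}{3} = \left(-1\right) \frac{252824}{3} = - \frac{252824}{3}$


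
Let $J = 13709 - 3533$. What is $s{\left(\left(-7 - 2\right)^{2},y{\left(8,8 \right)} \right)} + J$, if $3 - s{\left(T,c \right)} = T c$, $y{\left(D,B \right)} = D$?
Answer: $9531$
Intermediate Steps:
$s{\left(T,c \right)} = 3 - T c$
$J = 10176$ ($J = 13709 - 3533 = 10176$)
$s{\left(\left(-7 - 2\right)^{2},y{\left(8,8 \right)} \right)} + J = \left(3 - \left(-7 - 2\right)^{2} \cdot 8\right) + 10176 = \left(3 - \left(-9\right)^{2} \cdot 8\right) + 10176 = \left(3 - 81 \cdot 8\right) + 10176 = \left(3 - 648\right) + 10176 = -645 + 10176 = 9531$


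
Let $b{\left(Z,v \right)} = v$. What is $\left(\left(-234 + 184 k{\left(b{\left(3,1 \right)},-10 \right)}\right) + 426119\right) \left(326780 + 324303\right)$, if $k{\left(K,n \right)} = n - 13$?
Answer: $274531100199$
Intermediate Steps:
$k{\left(K,n \right)} = -13 + n$
$\left(\left(-234 + 184 k{\left(b{\left(3,1 \right)},-10 \right)}\right) + 426119\right) \left(326780 + 324303\right) = \left(\left(-234 + 184 \left(-13 - 10\right)\right) + 426119\right) \left(326780 + 324303\right) = \left(\left(-234 + 184 \left(-23\right)\right) + 426119\right) 651083 = \left(\left(-234 - 4232\right) + 426119\right) 651083 = \left(-4466 + 426119\right) 651083 = 421653 \cdot 651083 = 274531100199$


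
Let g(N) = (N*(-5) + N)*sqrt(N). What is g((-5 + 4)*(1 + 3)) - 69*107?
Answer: -7383 + 32*I ≈ -7383.0 + 32.0*I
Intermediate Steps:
g(N) = -4*N**(3/2) (g(N) = (-5*N + N)*sqrt(N) = (-4*N)*sqrt(N) = -4*N**(3/2))
g((-5 + 4)*(1 + 3)) - 69*107 = -4*(1 + 3)**(3/2)*(-5 + 4)**(3/2) - 69*107 = -4*(-8*I) - 7383 = -(-32)*I - 7383 = 32*I - 7383 = -7383 + 32*I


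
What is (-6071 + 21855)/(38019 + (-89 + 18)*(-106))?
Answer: 15784/45545 ≈ 0.34656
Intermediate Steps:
(-6071 + 21855)/(38019 + (-89 + 18)*(-106)) = 15784/(38019 - 71*(-106)) = 15784/(38019 + 7526) = 15784/45545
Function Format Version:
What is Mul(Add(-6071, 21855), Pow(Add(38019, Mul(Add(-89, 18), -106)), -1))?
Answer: Rational(15784, 45545) ≈ 0.34656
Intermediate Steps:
Mul(Add(-6071, 21855), Pow(Add(38019, Mul(Add(-89, 18), -106)), -1)) = Mul(15784, Pow(Add(38019, Mul(-71, -106)), -1)) = Mul(15784, Pow(Add(38019, 7526), -1)) = Mul(15784, Pow(45545, -1)) = Mul(15784, Rational(1, 45545)) = Rational(15784, 45545)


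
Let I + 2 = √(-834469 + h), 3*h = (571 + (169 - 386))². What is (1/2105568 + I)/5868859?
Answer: -4211135/12357281706912 + I*√792697/5868859 ≈ -3.4078e-7 + 0.0001517*I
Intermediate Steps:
h = 41772 (h = (571 + (169 - 386))²/3 = (571 - 217)²/3 = (⅓)*354² = (⅓)*125316 = 41772)
I = -2 + I*√792697 (I = -2 + √(-834469 + 41772) = -2 + √(-792697) = -2 + I*√792697 ≈ -2.0 + 890.33*I)
(1/2105568 + I)/5868859 = (1/2105568 + (-2 + I*√792697))/5868859 = (1/2105568 + (-2 + I*√792697))*(1/5868859) = (-4211135/2105568 + I*√792697)*(1/5868859) = -4211135/12357281706912 + I*√792697/5868859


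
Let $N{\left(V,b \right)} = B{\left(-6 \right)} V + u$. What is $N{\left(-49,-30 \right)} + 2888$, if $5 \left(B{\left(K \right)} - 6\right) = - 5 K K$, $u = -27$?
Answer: $4331$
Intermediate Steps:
$B{\left(K \right)} = 6 - K^{2}$ ($B{\left(K \right)} = 6 + \frac{- 5 K K}{5} = 6 + \frac{\left(-5\right) K^{2}}{5} = 6 - K^{2}$)
$N{\left(V,b \right)} = -27 - 30 V$ ($N{\left(V,b \right)} = \left(6 - \left(-6\right)^{2}\right) V - 27 = \left(6 - 36\right) V - 27 = - 30 V - 27 = -27 - 30 V$)
$N{\left(-49,-30 \right)} + 2888 = \left(-27 - -1470\right) + 2888 = \left(-27 + 1470\right) + 2888 = 1443 + 2888 = 4331$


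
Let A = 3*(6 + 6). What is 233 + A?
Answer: 269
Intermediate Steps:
A = 36 (A = 3*12 = 36)
233 + A = 233 + 36 = 269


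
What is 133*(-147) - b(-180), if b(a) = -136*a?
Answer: -44031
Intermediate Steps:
133*(-147) - b(-180) = 133*(-147) - (-136)*(-180) = -19551 - 1*24480 = -19551 - 24480 = -44031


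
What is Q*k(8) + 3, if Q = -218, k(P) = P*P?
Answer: -13949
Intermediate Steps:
k(P) = P**2
Q*k(8) + 3 = -218*8**2 + 3 = -218*64 + 3 = -13952 + 3 = -13949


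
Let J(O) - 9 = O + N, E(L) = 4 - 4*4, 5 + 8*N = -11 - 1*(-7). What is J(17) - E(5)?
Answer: 295/8 ≈ 36.875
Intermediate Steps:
N = -9/8 (N = -5/8 + (-11 - 1*(-7))/8 = -5/8 + (-11 + 7)/8 = -5/8 + (⅛)*(-4) = -5/8 - ½ = -9/8 ≈ -1.1250)
E(L) = -12 (E(L) = 4 - 16 = -12)
J(O) = 63/8 + O (J(O) = 9 + (O - 9/8) = 9 + (-9/8 + O) = 63/8 + O)
J(17) - E(5) = (63/8 + 17) - 1*(-12) = 199/8 + 12 = 295/8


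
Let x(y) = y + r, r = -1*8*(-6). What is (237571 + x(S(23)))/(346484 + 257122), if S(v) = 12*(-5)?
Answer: 237559/603606 ≈ 0.39357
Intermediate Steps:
S(v) = -60
r = 48 (r = -8*(-6) = 48)
x(y) = 48 + y (x(y) = y + 48 = 48 + y)
(237571 + x(S(23)))/(346484 + 257122) = (237571 + (48 - 60))/(346484 + 257122) = (237571 - 12)/603606 = 237559*(1/603606) = 237559/603606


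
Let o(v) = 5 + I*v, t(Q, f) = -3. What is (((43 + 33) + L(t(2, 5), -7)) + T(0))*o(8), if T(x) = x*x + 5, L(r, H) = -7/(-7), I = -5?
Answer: -2870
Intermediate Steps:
L(r, H) = 1 (L(r, H) = -7*(-⅐) = 1)
o(v) = 5 - 5*v
T(x) = 5 + x² (T(x) = x² + 5 = 5 + x²)
(((43 + 33) + L(t(2, 5), -7)) + T(0))*o(8) = (((43 + 33) + 1) + (5 + 0²))*(5 - 5*8) = ((76 + 1) + (5 + 0))*(5 - 40) = (77 + 5)*(-35) = 82*(-35) = -2870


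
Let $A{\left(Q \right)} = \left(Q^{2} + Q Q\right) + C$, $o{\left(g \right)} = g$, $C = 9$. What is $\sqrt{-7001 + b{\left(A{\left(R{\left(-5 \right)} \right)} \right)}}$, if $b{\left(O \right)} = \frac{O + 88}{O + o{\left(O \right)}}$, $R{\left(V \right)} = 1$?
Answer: $\frac{i \sqrt{27986}}{2} \approx 83.645 i$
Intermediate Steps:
$A{\left(Q \right)} = 9 + 2 Q^{2}$ ($A{\left(Q \right)} = \left(Q^{2} + Q Q\right) + 9 = \left(Q^{2} + Q^{2}\right) + 9 = 2 Q^{2} + 9 = 9 + 2 Q^{2}$)
$b{\left(O \right)} = \frac{88 + O}{2 O}$ ($b{\left(O \right)} = \frac{O + 88}{O + O} = \frac{88 + O}{2 O}$)
$\sqrt{-7001 + b{\left(A{\left(R{\left(-5 \right)} \right)} \right)}} = \sqrt{-7001 + \frac{88 + \left(9 + 2 \cdot 1^{2}\right)}{2 \left(9 + 2 \cdot 1^{2}\right)}} = \sqrt{-7001 + \frac{88 + \left(9 + 2 \cdot 1\right)}{2 \left(9 + 2 \cdot 1\right)}} = \sqrt{-7001 + \frac{88 + \left(9 + 2\right)}{2 \left(9 + 2\right)}} = \sqrt{-7001 + \frac{88 + 11}{2 \cdot 11}} = \sqrt{-7001 + \frac{1}{2} \cdot \frac{1}{11} \cdot 99} = \sqrt{-7001 + \frac{9}{2}} = \sqrt{- \frac{13993}{2}} = \frac{i \sqrt{27986}}{2}$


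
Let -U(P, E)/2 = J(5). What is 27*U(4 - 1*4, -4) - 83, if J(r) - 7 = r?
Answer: -731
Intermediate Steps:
J(r) = 7 + r
U(P, E) = -24 (U(P, E) = -2*(7 + 5) = -2*12 = -24)
27*U(4 - 1*4, -4) - 83 = 27*(-24) - 83 = -648 - 83 = -731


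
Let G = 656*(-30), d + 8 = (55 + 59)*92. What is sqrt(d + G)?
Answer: 20*I*sqrt(23) ≈ 95.917*I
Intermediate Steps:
d = 10480 (d = -8 + (55 + 59)*92 = -8 + 114*92 = -8 + 10488 = 10480)
G = -19680
sqrt(d + G) = sqrt(10480 - 19680) = sqrt(-9200) = 20*I*sqrt(23)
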